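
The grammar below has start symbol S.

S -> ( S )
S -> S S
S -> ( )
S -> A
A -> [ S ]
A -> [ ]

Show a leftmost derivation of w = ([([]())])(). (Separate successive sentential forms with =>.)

S=>SS=>(S)S=>(A)S=>([S])S=>([(S)])S=>([(SS)])S=>([(AS)])S=>([([]S)])S=>([([]())])S=>([([]())])()

S => SS   [S -> S S]
SS => (S)S   [S -> ( S )]
(S)S => (A)S   [S -> A]
(A)S => ([S])S   [A -> [ S ]]
([S])S => ([(S)])S   [S -> ( S )]
([(S)])S => ([(SS)])S   [S -> S S]
([(SS)])S => ([(AS)])S   [S -> A]
([(AS)])S => ([([]S)])S   [A -> [ ]]
([([]S)])S => ([([]())])S   [S -> ( )]
([([]())])S => ([([]())])()   [S -> ( )]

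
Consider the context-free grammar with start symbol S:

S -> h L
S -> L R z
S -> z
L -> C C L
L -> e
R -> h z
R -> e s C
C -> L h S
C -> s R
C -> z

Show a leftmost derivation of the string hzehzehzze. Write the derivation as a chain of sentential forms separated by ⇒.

S ⇒ hL ⇒ hCCL ⇒ hLhSCL ⇒ hCCLhSCL ⇒ hzCLhSCL ⇒ hzLhSLhSCL ⇒ hzehSLhSCL ⇒ hzehzLhSCL ⇒ hzehzehSCL ⇒ hzehzehzCL ⇒ hzehzehzzL ⇒ hzehzehzze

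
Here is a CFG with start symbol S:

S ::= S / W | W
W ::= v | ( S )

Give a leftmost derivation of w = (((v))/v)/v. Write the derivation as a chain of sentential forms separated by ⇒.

S ⇒ S/W ⇒ W/W ⇒ (S)/W ⇒ (S/W)/W ⇒ (W/W)/W ⇒ ((S)/W)/W ⇒ ((W)/W)/W ⇒ (((S))/W)/W ⇒ (((W))/W)/W ⇒ (((v))/W)/W ⇒ (((v))/v)/W ⇒ (((v))/v)/v

S ⇒ S/W   [S ::= S / W]
S/W ⇒ W/W   [S ::= W]
W/W ⇒ (S)/W   [W ::= ( S )]
(S)/W ⇒ (S/W)/W   [S ::= S / W]
(S/W)/W ⇒ (W/W)/W   [S ::= W]
(W/W)/W ⇒ ((S)/W)/W   [W ::= ( S )]
((S)/W)/W ⇒ ((W)/W)/W   [S ::= W]
((W)/W)/W ⇒ (((S))/W)/W   [W ::= ( S )]
(((S))/W)/W ⇒ (((W))/W)/W   [S ::= W]
(((W))/W)/W ⇒ (((v))/W)/W   [W ::= v]
(((v))/W)/W ⇒ (((v))/v)/W   [W ::= v]
(((v))/v)/W ⇒ (((v))/v)/v   [W ::= v]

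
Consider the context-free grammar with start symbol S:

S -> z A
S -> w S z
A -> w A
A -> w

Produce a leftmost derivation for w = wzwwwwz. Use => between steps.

S=>wSz=>wzAz=>wzwAz=>wzwwAz=>wzwwwAz=>wzwwwwz

S => wSz   [S -> w S z]
wSz => wzAz   [S -> z A]
wzAz => wzwAz   [A -> w A]
wzwAz => wzwwAz   [A -> w A]
wzwwAz => wzwwwAz   [A -> w A]
wzwwwAz => wzwwwwz   [A -> w]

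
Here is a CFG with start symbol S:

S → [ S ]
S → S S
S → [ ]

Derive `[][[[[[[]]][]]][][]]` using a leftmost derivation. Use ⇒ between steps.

S ⇒ SS   [S → S S]
SS ⇒ []S   [S → [ ]]
[]S ⇒ [][S]   [S → [ S ]]
[][S] ⇒ [][SS]   [S → S S]
[][SS] ⇒ [][SSS]   [S → S S]
[][SSS] ⇒ [][[S]SS]   [S → [ S ]]
[][[S]SS] ⇒ [][[[S]]SS]   [S → [ S ]]
[][[[S]]SS] ⇒ [][[[SS]]SS]   [S → S S]
[][[[SS]]SS] ⇒ [][[[[S]S]]SS]   [S → [ S ]]
[][[[[S]S]]SS] ⇒ [][[[[[S]]S]]SS]   [S → [ S ]]
[][[[[[S]]S]]SS] ⇒ [][[[[[[]]]S]]SS]   [S → [ ]]
[][[[[[[]]]S]]SS] ⇒ [][[[[[[]]][]]]SS]   [S → [ ]]
[][[[[[[]]][]]]SS] ⇒ [][[[[[[]]][]]][]S]   [S → [ ]]
[][[[[[[]]][]]][]S] ⇒ [][[[[[[]]][]]][][]]   [S → [ ]]

S ⇒ SS ⇒ []S ⇒ [][S] ⇒ [][SS] ⇒ [][SSS] ⇒ [][[S]SS] ⇒ [][[[S]]SS] ⇒ [][[[SS]]SS] ⇒ [][[[[S]S]]SS] ⇒ [][[[[[S]]S]]SS] ⇒ [][[[[[[]]]S]]SS] ⇒ [][[[[[[]]][]]]SS] ⇒ [][[[[[[]]][]]][]S] ⇒ [][[[[[[]]][]]][][]]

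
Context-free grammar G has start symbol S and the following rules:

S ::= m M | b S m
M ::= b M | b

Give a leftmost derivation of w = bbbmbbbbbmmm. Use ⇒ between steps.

S⇒bSm⇒bbSmm⇒bbbSmmm⇒bbbmMmmm⇒bbbmbMmmm⇒bbbmbbMmmm⇒bbbmbbbMmmm⇒bbbmbbbbMmmm⇒bbbmbbbbbmmm

S ⇒ bSm   [S ::= b S m]
bSm ⇒ bbSmm   [S ::= b S m]
bbSmm ⇒ bbbSmmm   [S ::= b S m]
bbbSmmm ⇒ bbbmMmmm   [S ::= m M]
bbbmMmmm ⇒ bbbmbMmmm   [M ::= b M]
bbbmbMmmm ⇒ bbbmbbMmmm   [M ::= b M]
bbbmbbMmmm ⇒ bbbmbbbMmmm   [M ::= b M]
bbbmbbbMmmm ⇒ bbbmbbbbMmmm   [M ::= b M]
bbbmbbbbMmmm ⇒ bbbmbbbbbmmm   [M ::= b]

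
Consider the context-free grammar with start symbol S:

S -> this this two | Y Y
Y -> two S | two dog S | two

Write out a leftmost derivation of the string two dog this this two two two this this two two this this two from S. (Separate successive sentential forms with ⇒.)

S ⇒ Y Y ⇒ two dog S Y ⇒ two dog this this two Y ⇒ two dog this this two two S ⇒ two dog this this two two Y Y ⇒ two dog this this two two two S Y ⇒ two dog this this two two two this this two Y ⇒ two dog this this two two two this this two two S ⇒ two dog this this two two two this this two two this this two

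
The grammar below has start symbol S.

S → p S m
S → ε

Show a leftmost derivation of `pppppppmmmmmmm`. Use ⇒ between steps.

S ⇒ pSm   [S → p S m]
pSm ⇒ ppSmm   [S → p S m]
ppSmm ⇒ pppSmmm   [S → p S m]
pppSmmm ⇒ ppppSmmmm   [S → p S m]
ppppSmmmm ⇒ pppppSmmmmm   [S → p S m]
pppppSmmmmm ⇒ ppppppSmmmmmm   [S → p S m]
ppppppSmmmmmm ⇒ pppppppSmmmmmmm   [S → p S m]
pppppppSmmmmmmm ⇒ pppppppmmmmmmm   [S → ε]

S⇒pSm⇒ppSmm⇒pppSmmm⇒ppppSmmmm⇒pppppSmmmmm⇒ppppppSmmmmmm⇒pppppppSmmmmmmm⇒pppppppmmmmmmm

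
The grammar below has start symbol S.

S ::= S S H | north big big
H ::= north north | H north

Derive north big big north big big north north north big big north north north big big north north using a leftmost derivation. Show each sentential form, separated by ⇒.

S ⇒ S S H   [S ::= S S H]
S S H ⇒ S S H S H   [S ::= S S H]
S S H S H ⇒ S S H S H S H   [S ::= S S H]
S S H S H S H ⇒ north big big S H S H S H   [S ::= north big big]
north big big S H S H S H ⇒ north big big north big big H S H S H   [S ::= north big big]
north big big north big big H S H S H ⇒ north big big north big big north north S H S H   [H ::= north north]
north big big north big big north north S H S H ⇒ north big big north big big north north north big big H S H   [S ::= north big big]
north big big north big big north north north big big H S H ⇒ north big big north big big north north north big big north north S H   [H ::= north north]
north big big north big big north north north big big north north S H ⇒ north big big north big big north north north big big north north north big big H   [S ::= north big big]
north big big north big big north north north big big north north north big big H ⇒ north big big north big big north north north big big north north north big big north north   [H ::= north north]

S ⇒ S S H ⇒ S S H S H ⇒ S S H S H S H ⇒ north big big S H S H S H ⇒ north big big north big big H S H S H ⇒ north big big north big big north north S H S H ⇒ north big big north big big north north north big big H S H ⇒ north big big north big big north north north big big north north S H ⇒ north big big north big big north north north big big north north north big big H ⇒ north big big north big big north north north big big north north north big big north north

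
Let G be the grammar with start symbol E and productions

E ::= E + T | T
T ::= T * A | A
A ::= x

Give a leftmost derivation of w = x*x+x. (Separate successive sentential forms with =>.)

E => E+T   [E ::= E + T]
E+T => T+T   [E ::= T]
T+T => T*A+T   [T ::= T * A]
T*A+T => A*A+T   [T ::= A]
A*A+T => x*A+T   [A ::= x]
x*A+T => x*x+T   [A ::= x]
x*x+T => x*x+A   [T ::= A]
x*x+A => x*x+x   [A ::= x]

E => E+T => T+T => T*A+T => A*A+T => x*A+T => x*x+T => x*x+A => x*x+x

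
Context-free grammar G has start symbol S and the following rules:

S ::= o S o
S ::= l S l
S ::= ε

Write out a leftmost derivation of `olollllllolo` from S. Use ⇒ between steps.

S⇒oSo⇒olSlo⇒oloSolo⇒ololSlolo⇒olollSllolo⇒ololllSlllolo⇒olollllllolo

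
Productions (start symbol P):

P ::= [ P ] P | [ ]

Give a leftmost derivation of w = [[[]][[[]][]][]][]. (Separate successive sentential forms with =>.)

P => [P]P => [[P]P]P => [[[]]P]P => [[[]][P]P]P => [[[]][[P]P]P]P => [[[]][[[]]P]P]P => [[[]][[[]][]]P]P => [[[]][[[]][]][]]P => [[[]][[[]][]][]][]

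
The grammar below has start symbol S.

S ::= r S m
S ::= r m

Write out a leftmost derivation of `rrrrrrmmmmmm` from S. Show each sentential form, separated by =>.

S => rSm => rrSmm => rrrSmmm => rrrrSmmmm => rrrrrSmmmmm => rrrrrrmmmmmm

S => rSm   [S ::= r S m]
rSm => rrSmm   [S ::= r S m]
rrSmm => rrrSmmm   [S ::= r S m]
rrrSmmm => rrrrSmmmm   [S ::= r S m]
rrrrSmmmm => rrrrrSmmmmm   [S ::= r S m]
rrrrrSmmmmm => rrrrrrmmmmmm   [S ::= r m]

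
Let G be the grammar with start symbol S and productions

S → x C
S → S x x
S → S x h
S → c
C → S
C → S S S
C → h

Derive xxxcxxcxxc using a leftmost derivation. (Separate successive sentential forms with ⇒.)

S ⇒ xC ⇒ xS ⇒ xxC ⇒ xxS ⇒ xxxC ⇒ xxxSSS ⇒ xxxSxxSS ⇒ xxxcxxSS ⇒ xxxcxxSxxS ⇒ xxxcxxcxxS ⇒ xxxcxxcxxc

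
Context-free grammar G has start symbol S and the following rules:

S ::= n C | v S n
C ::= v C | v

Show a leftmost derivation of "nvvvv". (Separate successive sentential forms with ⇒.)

S ⇒ nC   [S ::= n C]
nC ⇒ nvC   [C ::= v C]
nvC ⇒ nvvC   [C ::= v C]
nvvC ⇒ nvvvC   [C ::= v C]
nvvvC ⇒ nvvvv   [C ::= v]

S ⇒ nC ⇒ nvC ⇒ nvvC ⇒ nvvvC ⇒ nvvvv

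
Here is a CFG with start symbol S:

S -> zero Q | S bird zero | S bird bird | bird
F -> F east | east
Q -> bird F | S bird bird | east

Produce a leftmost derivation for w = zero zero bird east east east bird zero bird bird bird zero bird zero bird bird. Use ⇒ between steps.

S ⇒ zero Q   [S -> zero Q]
zero Q ⇒ zero S bird bird   [Q -> S bird bird]
zero S bird bird ⇒ zero S bird zero bird bird   [S -> S bird zero]
zero S bird zero bird bird ⇒ zero S bird zero bird zero bird bird   [S -> S bird zero]
zero S bird zero bird zero bird bird ⇒ zero S bird bird bird zero bird zero bird bird   [S -> S bird bird]
zero S bird bird bird zero bird zero bird bird ⇒ zero S bird zero bird bird bird zero bird zero bird bird   [S -> S bird zero]
zero S bird zero bird bird bird zero bird zero bird bird ⇒ zero zero Q bird zero bird bird bird zero bird zero bird bird   [S -> zero Q]
zero zero Q bird zero bird bird bird zero bird zero bird bird ⇒ zero zero bird F bird zero bird bird bird zero bird zero bird bird   [Q -> bird F]
zero zero bird F bird zero bird bird bird zero bird zero bird bird ⇒ zero zero bird F east bird zero bird bird bird zero bird zero bird bird   [F -> F east]
zero zero bird F east bird zero bird bird bird zero bird zero bird bird ⇒ zero zero bird F east east bird zero bird bird bird zero bird zero bird bird   [F -> F east]
zero zero bird F east east bird zero bird bird bird zero bird zero bird bird ⇒ zero zero bird east east east bird zero bird bird bird zero bird zero bird bird   [F -> east]

S ⇒ zero Q ⇒ zero S bird bird ⇒ zero S bird zero bird bird ⇒ zero S bird zero bird zero bird bird ⇒ zero S bird bird bird zero bird zero bird bird ⇒ zero S bird zero bird bird bird zero bird zero bird bird ⇒ zero zero Q bird zero bird bird bird zero bird zero bird bird ⇒ zero zero bird F bird zero bird bird bird zero bird zero bird bird ⇒ zero zero bird F east bird zero bird bird bird zero bird zero bird bird ⇒ zero zero bird F east east bird zero bird bird bird zero bird zero bird bird ⇒ zero zero bird east east east bird zero bird bird bird zero bird zero bird bird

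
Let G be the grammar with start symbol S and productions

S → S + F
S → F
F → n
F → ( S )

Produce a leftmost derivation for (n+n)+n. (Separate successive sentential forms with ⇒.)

S⇒S+F⇒F+F⇒(S)+F⇒(S+F)+F⇒(F+F)+F⇒(n+F)+F⇒(n+n)+F⇒(n+n)+n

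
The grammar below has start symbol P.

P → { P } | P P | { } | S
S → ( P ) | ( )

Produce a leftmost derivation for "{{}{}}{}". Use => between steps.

P => PP   [P → P P]
PP => {P}P   [P → { P }]
{P}P => {PP}P   [P → P P]
{PP}P => {{}P}P   [P → { }]
{{}P}P => {{}{}}P   [P → { }]
{{}{}}P => {{}{}}{}   [P → { }]

P => PP => {P}P => {PP}P => {{}P}P => {{}{}}P => {{}{}}{}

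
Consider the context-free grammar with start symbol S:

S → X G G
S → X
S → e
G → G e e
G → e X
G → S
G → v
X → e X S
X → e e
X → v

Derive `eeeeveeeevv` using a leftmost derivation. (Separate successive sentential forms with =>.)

S => XGG   [S → X G G]
XGG => eXSGG   [X → e X S]
eXSGG => eeXSSGG   [X → e X S]
eeXSSGG => eeeXSSSGG   [X → e X S]
eeeXSSSGG => eeeeXSSSSGG   [X → e X S]
eeeeXSSSSGG => eeeevSSSSGG   [X → v]
eeeevSSSSGG => eeeeveSSSGG   [S → e]
eeeeveSSSGG => eeeeveeSSGG   [S → e]
eeeeveeSSGG => eeeeveeeSGG   [S → e]
eeeeveeeSGG => eeeeveeeeGG   [S → e]
eeeeveeeeGG => eeeeveeeevG   [G → v]
eeeeveeeevG => eeeeveeeevv   [G → v]

S=>XGG=>eXSGG=>eeXSSGG=>eeeXSSSGG=>eeeeXSSSSGG=>eeeevSSSSGG=>eeeeveSSSGG=>eeeeveeSSGG=>eeeeveeeSGG=>eeeeveeeeGG=>eeeeveeeevG=>eeeeveeeevv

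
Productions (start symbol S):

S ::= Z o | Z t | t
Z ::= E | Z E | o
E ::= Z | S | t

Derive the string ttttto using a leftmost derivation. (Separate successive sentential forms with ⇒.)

S ⇒ Zo   [S ::= Z o]
Zo ⇒ ZEo   [Z ::= Z E]
ZEo ⇒ ZEEo   [Z ::= Z E]
ZEEo ⇒ EEEo   [Z ::= E]
EEEo ⇒ tEEo   [E ::= t]
tEEo ⇒ tZEo   [E ::= Z]
tZEo ⇒ tZEEo   [Z ::= Z E]
tZEEo ⇒ tZEEEo   [Z ::= Z E]
tZEEEo ⇒ tEEEEo   [Z ::= E]
tEEEEo ⇒ ttEEEo   [E ::= t]
ttEEEo ⇒ ttSEEo   [E ::= S]
ttSEEo ⇒ tttEEo   [S ::= t]
tttEEo ⇒ ttttEo   [E ::= t]
ttttEo ⇒ ttttto   [E ::= t]

S ⇒ Zo ⇒ ZEo ⇒ ZEEo ⇒ EEEo ⇒ tEEo ⇒ tZEo ⇒ tZEEo ⇒ tZEEEo ⇒ tEEEEo ⇒ ttEEEo ⇒ ttSEEo ⇒ tttEEo ⇒ ttttEo ⇒ ttttto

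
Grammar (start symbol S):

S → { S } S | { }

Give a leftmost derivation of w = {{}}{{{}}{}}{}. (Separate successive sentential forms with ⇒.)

S ⇒ {S}S ⇒ {{}}S ⇒ {{}}{S}S ⇒ {{}}{{S}S}S ⇒ {{}}{{{}}S}S ⇒ {{}}{{{}}{}}S ⇒ {{}}{{{}}{}}{}

S ⇒ {S}S   [S → { S } S]
{S}S ⇒ {{}}S   [S → { }]
{{}}S ⇒ {{}}{S}S   [S → { S } S]
{{}}{S}S ⇒ {{}}{{S}S}S   [S → { S } S]
{{}}{{S}S}S ⇒ {{}}{{{}}S}S   [S → { }]
{{}}{{{}}S}S ⇒ {{}}{{{}}{}}S   [S → { }]
{{}}{{{}}{}}S ⇒ {{}}{{{}}{}}{}   [S → { }]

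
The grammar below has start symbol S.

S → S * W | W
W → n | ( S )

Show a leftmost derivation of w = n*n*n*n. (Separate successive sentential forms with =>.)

S => S*W => S*W*W => S*W*W*W => W*W*W*W => n*W*W*W => n*n*W*W => n*n*n*W => n*n*n*n

S => S*W   [S → S * W]
S*W => S*W*W   [S → S * W]
S*W*W => S*W*W*W   [S → S * W]
S*W*W*W => W*W*W*W   [S → W]
W*W*W*W => n*W*W*W   [W → n]
n*W*W*W => n*n*W*W   [W → n]
n*n*W*W => n*n*n*W   [W → n]
n*n*n*W => n*n*n*n   [W → n]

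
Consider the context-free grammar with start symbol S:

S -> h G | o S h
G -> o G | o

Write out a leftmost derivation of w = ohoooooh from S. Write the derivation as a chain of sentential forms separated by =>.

S => oSh => ohGh => ohoGh => ohooGh => ohoooGh => ohooooGh => ohoooooh

S => oSh   [S -> o S h]
oSh => ohGh   [S -> h G]
ohGh => ohoGh   [G -> o G]
ohoGh => ohooGh   [G -> o G]
ohooGh => ohoooGh   [G -> o G]
ohoooGh => ohooooGh   [G -> o G]
ohooooGh => ohoooooh   [G -> o]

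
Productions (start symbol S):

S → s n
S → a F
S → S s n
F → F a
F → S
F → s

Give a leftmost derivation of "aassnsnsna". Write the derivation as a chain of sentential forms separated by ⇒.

S ⇒ aF ⇒ aFa ⇒ aSa ⇒ aSsna ⇒ aSsnsna ⇒ aSsnsnsna ⇒ aaFsnsnsna ⇒ aassnsnsna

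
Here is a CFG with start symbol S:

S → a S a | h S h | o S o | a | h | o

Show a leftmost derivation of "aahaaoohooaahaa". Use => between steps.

S => aSa => aaSaa => aahShaa => aahaSahaa => aahaaSaahaa => aahaaoSoaahaa => aahaaooSooaahaa => aahaaoohooaahaa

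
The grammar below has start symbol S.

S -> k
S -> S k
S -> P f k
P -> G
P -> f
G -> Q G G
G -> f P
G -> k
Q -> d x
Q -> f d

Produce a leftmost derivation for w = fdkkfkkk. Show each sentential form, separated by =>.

S=>Sk=>Skk=>Pfkkk=>Gfkkk=>QGGfkkk=>fdGGfkkk=>fdkGfkkk=>fdkkfkkk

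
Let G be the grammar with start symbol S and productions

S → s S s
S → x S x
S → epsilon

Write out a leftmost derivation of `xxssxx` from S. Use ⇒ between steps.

S ⇒ xSx   [S → x S x]
xSx ⇒ xxSxx   [S → x S x]
xxSxx ⇒ xxsSsxx   [S → s S s]
xxsSsxx ⇒ xxssxx   [S → epsilon]

S⇒xSx⇒xxSxx⇒xxsSsxx⇒xxssxx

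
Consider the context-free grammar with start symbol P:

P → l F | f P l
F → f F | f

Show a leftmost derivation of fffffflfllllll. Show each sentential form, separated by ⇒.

P⇒fPl⇒ffPll⇒fffPlll⇒ffffPllll⇒fffffPlllll⇒ffffffPllllll⇒fffffflFllllll⇒fffffflfllllll

P ⇒ fPl   [P → f P l]
fPl ⇒ ffPll   [P → f P l]
ffPll ⇒ fffPlll   [P → f P l]
fffPlll ⇒ ffffPllll   [P → f P l]
ffffPllll ⇒ fffffPlllll   [P → f P l]
fffffPlllll ⇒ ffffffPllllll   [P → f P l]
ffffffPllllll ⇒ fffffflFllllll   [P → l F]
fffffflFllllll ⇒ fffffflfllllll   [F → f]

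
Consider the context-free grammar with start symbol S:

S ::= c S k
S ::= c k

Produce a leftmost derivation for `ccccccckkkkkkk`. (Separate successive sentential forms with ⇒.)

S⇒cSk⇒ccSkk⇒cccSkkk⇒ccccSkkkk⇒cccccSkkkkk⇒ccccccSkkkkkk⇒ccccccckkkkkkk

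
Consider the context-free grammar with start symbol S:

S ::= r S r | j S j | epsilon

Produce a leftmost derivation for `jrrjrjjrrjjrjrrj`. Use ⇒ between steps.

S ⇒ jSj   [S ::= j S j]
jSj ⇒ jrSrj   [S ::= r S r]
jrSrj ⇒ jrrSrrj   [S ::= r S r]
jrrSrrj ⇒ jrrjSjrrj   [S ::= j S j]
jrrjSjrrj ⇒ jrrjrSrjrrj   [S ::= r S r]
jrrjrSrjrrj ⇒ jrrjrjSjrjrrj   [S ::= j S j]
jrrjrjSjrjrrj ⇒ jrrjrjjSjjrjrrj   [S ::= j S j]
jrrjrjjSjjrjrrj ⇒ jrrjrjjrSrjjrjrrj   [S ::= r S r]
jrrjrjjrSrjjrjrrj ⇒ jrrjrjjrrjjrjrrj   [S ::= epsilon]

S ⇒ jSj ⇒ jrSrj ⇒ jrrSrrj ⇒ jrrjSjrrj ⇒ jrrjrSrjrrj ⇒ jrrjrjSjrjrrj ⇒ jrrjrjjSjjrjrrj ⇒ jrrjrjjrSrjjrjrrj ⇒ jrrjrjjrrjjrjrrj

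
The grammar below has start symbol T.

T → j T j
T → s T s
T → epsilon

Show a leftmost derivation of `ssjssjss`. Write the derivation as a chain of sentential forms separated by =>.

T => sTs   [T → s T s]
sTs => ssTss   [T → s T s]
ssTss => ssjTjss   [T → j T j]
ssjTjss => ssjsTsjss   [T → s T s]
ssjsTsjss => ssjssjss   [T → epsilon]

T=>sTs=>ssTss=>ssjTjss=>ssjsTsjss=>ssjssjss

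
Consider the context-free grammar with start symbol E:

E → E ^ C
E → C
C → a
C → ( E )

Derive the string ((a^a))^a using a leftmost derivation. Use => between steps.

E => E^C   [E → E ^ C]
E^C => C^C   [E → C]
C^C => (E)^C   [C → ( E )]
(E)^C => (C)^C   [E → C]
(C)^C => ((E))^C   [C → ( E )]
((E))^C => ((E^C))^C   [E → E ^ C]
((E^C))^C => ((C^C))^C   [E → C]
((C^C))^C => ((a^C))^C   [C → a]
((a^C))^C => ((a^a))^C   [C → a]
((a^a))^C => ((a^a))^a   [C → a]

E => E^C => C^C => (E)^C => (C)^C => ((E))^C => ((E^C))^C => ((C^C))^C => ((a^C))^C => ((a^a))^C => ((a^a))^a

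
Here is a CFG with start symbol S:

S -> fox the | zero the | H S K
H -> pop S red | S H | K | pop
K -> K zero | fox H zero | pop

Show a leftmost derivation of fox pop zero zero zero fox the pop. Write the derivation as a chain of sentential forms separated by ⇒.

S ⇒ H S K   [S -> H S K]
H S K ⇒ K S K   [H -> K]
K S K ⇒ fox H zero S K   [K -> fox H zero]
fox H zero S K ⇒ fox K zero S K   [H -> K]
fox K zero S K ⇒ fox K zero zero S K   [K -> K zero]
fox K zero zero S K ⇒ fox K zero zero zero S K   [K -> K zero]
fox K zero zero zero S K ⇒ fox pop zero zero zero S K   [K -> pop]
fox pop zero zero zero S K ⇒ fox pop zero zero zero fox the K   [S -> fox the]
fox pop zero zero zero fox the K ⇒ fox pop zero zero zero fox the pop   [K -> pop]

S ⇒ H S K ⇒ K S K ⇒ fox H zero S K ⇒ fox K zero S K ⇒ fox K zero zero S K ⇒ fox K zero zero zero S K ⇒ fox pop zero zero zero S K ⇒ fox pop zero zero zero fox the K ⇒ fox pop zero zero zero fox the pop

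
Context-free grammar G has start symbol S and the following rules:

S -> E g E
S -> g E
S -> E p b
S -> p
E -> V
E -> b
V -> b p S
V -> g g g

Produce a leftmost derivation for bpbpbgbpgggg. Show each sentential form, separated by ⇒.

S ⇒ EgE   [S -> E g E]
EgE ⇒ VgE   [E -> V]
VgE ⇒ bpSgE   [V -> b p S]
bpSgE ⇒ bpEpbgE   [S -> E p b]
bpEpbgE ⇒ bpbpbgE   [E -> b]
bpbpbgE ⇒ bpbpbgV   [E -> V]
bpbpbgV ⇒ bpbpbgbpS   [V -> b p S]
bpbpbgbpS ⇒ bpbpbgbpgE   [S -> g E]
bpbpbgbpgE ⇒ bpbpbgbpgV   [E -> V]
bpbpbgbpgV ⇒ bpbpbgbpgggg   [V -> g g g]

S⇒EgE⇒VgE⇒bpSgE⇒bpEpbgE⇒bpbpbgE⇒bpbpbgV⇒bpbpbgbpS⇒bpbpbgbpgE⇒bpbpbgbpgV⇒bpbpbgbpgggg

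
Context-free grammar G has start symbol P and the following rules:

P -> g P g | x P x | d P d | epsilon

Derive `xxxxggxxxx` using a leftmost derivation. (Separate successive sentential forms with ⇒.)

P ⇒ xPx ⇒ xxPxx ⇒ xxxPxxx ⇒ xxxxPxxxx ⇒ xxxxgPgxxxx ⇒ xxxxggxxxx

P ⇒ xPx   [P -> x P x]
xPx ⇒ xxPxx   [P -> x P x]
xxPxx ⇒ xxxPxxx   [P -> x P x]
xxxPxxx ⇒ xxxxPxxxx   [P -> x P x]
xxxxPxxxx ⇒ xxxxgPgxxxx   [P -> g P g]
xxxxgPgxxxx ⇒ xxxxggxxxx   [P -> epsilon]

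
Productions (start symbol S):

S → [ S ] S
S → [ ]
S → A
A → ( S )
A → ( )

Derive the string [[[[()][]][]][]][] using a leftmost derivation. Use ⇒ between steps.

S ⇒ [S]S ⇒ [[S]S]S ⇒ [[[S]S]S]S ⇒ [[[[S]S]S]S]S ⇒ [[[[A]S]S]S]S ⇒ [[[[()]S]S]S]S ⇒ [[[[()][]]S]S]S ⇒ [[[[()][]][]]S]S ⇒ [[[[()][]][]][]]S ⇒ [[[[()][]][]][]][]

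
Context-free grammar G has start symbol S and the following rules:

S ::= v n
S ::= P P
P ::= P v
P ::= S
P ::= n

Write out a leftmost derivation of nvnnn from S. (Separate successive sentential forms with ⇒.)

S ⇒ PP ⇒ nP ⇒ nS ⇒ nPP ⇒ nSP ⇒ nPPP ⇒ nSPP ⇒ nvnPP ⇒ nvnnP ⇒ nvnnn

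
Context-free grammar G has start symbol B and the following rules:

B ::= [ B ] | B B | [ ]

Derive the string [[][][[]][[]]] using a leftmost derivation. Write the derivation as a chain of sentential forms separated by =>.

B => [B]   [B ::= [ B ]]
[B] => [BB]   [B ::= B B]
[BB] => [BBB]   [B ::= B B]
[BBB] => [[]BB]   [B ::= [ ]]
[[]BB] => [[]BBB]   [B ::= B B]
[[]BBB] => [[][]BB]   [B ::= [ ]]
[[][]BB] => [[][][B]B]   [B ::= [ B ]]
[[][][B]B] => [[][][[]]B]   [B ::= [ ]]
[[][][[]]B] => [[][][[]][B]]   [B ::= [ B ]]
[[][][[]][B]] => [[][][[]][[]]]   [B ::= [ ]]

B => [B] => [BB] => [BBB] => [[]BB] => [[]BBB] => [[][]BB] => [[][][B]B] => [[][][[]]B] => [[][][[]][B]] => [[][][[]][[]]]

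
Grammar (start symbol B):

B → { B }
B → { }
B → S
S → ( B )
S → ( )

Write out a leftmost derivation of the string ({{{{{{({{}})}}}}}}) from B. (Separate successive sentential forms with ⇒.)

B⇒S⇒(B)⇒({B})⇒({{B}})⇒({{{B}}})⇒({{{{B}}}})⇒({{{{{B}}}}})⇒({{{{{{B}}}}}})⇒({{{{{{S}}}}}})⇒({{{{{{(B)}}}}}})⇒({{{{{{({B})}}}}}})⇒({{{{{{({{}})}}}}}})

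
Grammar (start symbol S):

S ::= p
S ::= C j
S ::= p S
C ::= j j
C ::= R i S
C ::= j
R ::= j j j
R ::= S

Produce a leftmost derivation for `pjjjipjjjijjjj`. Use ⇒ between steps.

S ⇒ pS ⇒ pCj ⇒ pRiSj ⇒ pjjjiSj ⇒ pjjjipSj ⇒ pjjjipCjj ⇒ pjjjipRiSjj ⇒ pjjjipjjjiSjj ⇒ pjjjipjjjiCjjj ⇒ pjjjipjjjijjjj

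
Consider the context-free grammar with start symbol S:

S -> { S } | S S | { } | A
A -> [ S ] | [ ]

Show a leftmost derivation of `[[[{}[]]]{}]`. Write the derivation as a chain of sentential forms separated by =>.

S=>A=>[S]=>[SS]=>[AS]=>[[S]S]=>[[A]S]=>[[[S]]S]=>[[[SS]]S]=>[[[{}S]]S]=>[[[{}A]]S]=>[[[{}[]]]S]=>[[[{}[]]]{}]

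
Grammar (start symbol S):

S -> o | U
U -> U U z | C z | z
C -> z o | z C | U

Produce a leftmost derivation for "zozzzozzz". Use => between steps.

S => U => UUz => CzUz => zozUz => zozUUzz => zozzUzz => zozzCzzz => zozzzozzz

S => U   [S -> U]
U => UUz   [U -> U U z]
UUz => CzUz   [U -> C z]
CzUz => zozUz   [C -> z o]
zozUz => zozUUzz   [U -> U U z]
zozUUzz => zozzUzz   [U -> z]
zozzUzz => zozzCzzz   [U -> C z]
zozzCzzz => zozzzozzz   [C -> z o]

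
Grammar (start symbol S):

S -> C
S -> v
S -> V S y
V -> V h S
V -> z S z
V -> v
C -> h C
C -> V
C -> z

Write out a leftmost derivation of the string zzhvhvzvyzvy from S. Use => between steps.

S => VSy => zSzSy => zVSyzSy => zzSzSyzSy => zzCzSyzSy => zzhCzSyzSy => zzhVzSyzSy => zzhVhSzSyzSy => zzhvhSzSyzSy => zzhvhvzSyzSy => zzhvhvzvyzSy => zzhvhvzvyzvy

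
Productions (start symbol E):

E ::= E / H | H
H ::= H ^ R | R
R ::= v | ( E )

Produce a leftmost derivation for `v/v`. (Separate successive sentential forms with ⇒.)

E⇒E/H⇒H/H⇒R/H⇒v/H⇒v/R⇒v/v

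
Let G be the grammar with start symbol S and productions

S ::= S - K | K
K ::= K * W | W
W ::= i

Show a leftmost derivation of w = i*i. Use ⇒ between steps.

S⇒K⇒K*W⇒W*W⇒i*W⇒i*i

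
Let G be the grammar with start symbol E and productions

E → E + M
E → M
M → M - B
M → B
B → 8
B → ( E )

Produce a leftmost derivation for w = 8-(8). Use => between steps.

E => M => M-B => B-B => 8-B => 8-(E) => 8-(M) => 8-(B) => 8-(8)

E => M   [E → M]
M => M-B   [M → M - B]
M-B => B-B   [M → B]
B-B => 8-B   [B → 8]
8-B => 8-(E)   [B → ( E )]
8-(E) => 8-(M)   [E → M]
8-(M) => 8-(B)   [M → B]
8-(B) => 8-(8)   [B → 8]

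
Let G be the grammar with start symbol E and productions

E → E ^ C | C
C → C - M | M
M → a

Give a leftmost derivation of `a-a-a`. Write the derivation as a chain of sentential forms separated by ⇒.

E ⇒ C ⇒ C-M ⇒ C-M-M ⇒ M-M-M ⇒ a-M-M ⇒ a-a-M ⇒ a-a-a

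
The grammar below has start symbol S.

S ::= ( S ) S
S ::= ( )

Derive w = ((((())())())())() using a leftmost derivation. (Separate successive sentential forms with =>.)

S => (S)S   [S ::= ( S ) S]
(S)S => ((S)S)S   [S ::= ( S ) S]
((S)S)S => (((S)S)S)S   [S ::= ( S ) S]
(((S)S)S)S => ((((S)S)S)S)S   [S ::= ( S ) S]
((((S)S)S)S)S => ((((())S)S)S)S   [S ::= ( )]
((((())S)S)S)S => ((((())())S)S)S   [S ::= ( )]
((((())())S)S)S => ((((())())())S)S   [S ::= ( )]
((((())())())S)S => ((((())())())())S   [S ::= ( )]
((((())())())())S => ((((())())())())()   [S ::= ( )]

S=>(S)S=>((S)S)S=>(((S)S)S)S=>((((S)S)S)S)S=>((((())S)S)S)S=>((((())())S)S)S=>((((())())())S)S=>((((())())())())S=>((((())())())())()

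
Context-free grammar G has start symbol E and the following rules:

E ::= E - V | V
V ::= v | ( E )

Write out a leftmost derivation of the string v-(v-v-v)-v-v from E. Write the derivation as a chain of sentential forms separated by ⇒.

E ⇒ E-V   [E ::= E - V]
E-V ⇒ E-V-V   [E ::= E - V]
E-V-V ⇒ E-V-V-V   [E ::= E - V]
E-V-V-V ⇒ V-V-V-V   [E ::= V]
V-V-V-V ⇒ v-V-V-V   [V ::= v]
v-V-V-V ⇒ v-(E)-V-V   [V ::= ( E )]
v-(E)-V-V ⇒ v-(E-V)-V-V   [E ::= E - V]
v-(E-V)-V-V ⇒ v-(E-V-V)-V-V   [E ::= E - V]
v-(E-V-V)-V-V ⇒ v-(V-V-V)-V-V   [E ::= V]
v-(V-V-V)-V-V ⇒ v-(v-V-V)-V-V   [V ::= v]
v-(v-V-V)-V-V ⇒ v-(v-v-V)-V-V   [V ::= v]
v-(v-v-V)-V-V ⇒ v-(v-v-v)-V-V   [V ::= v]
v-(v-v-v)-V-V ⇒ v-(v-v-v)-v-V   [V ::= v]
v-(v-v-v)-v-V ⇒ v-(v-v-v)-v-v   [V ::= v]

E⇒E-V⇒E-V-V⇒E-V-V-V⇒V-V-V-V⇒v-V-V-V⇒v-(E)-V-V⇒v-(E-V)-V-V⇒v-(E-V-V)-V-V⇒v-(V-V-V)-V-V⇒v-(v-V-V)-V-V⇒v-(v-v-V)-V-V⇒v-(v-v-v)-V-V⇒v-(v-v-v)-v-V⇒v-(v-v-v)-v-v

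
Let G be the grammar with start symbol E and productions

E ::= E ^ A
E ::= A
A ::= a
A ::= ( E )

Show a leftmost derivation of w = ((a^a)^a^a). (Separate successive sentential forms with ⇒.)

E ⇒ A   [E ::= A]
A ⇒ (E)   [A ::= ( E )]
(E) ⇒ (E^A)   [E ::= E ^ A]
(E^A) ⇒ (E^A^A)   [E ::= E ^ A]
(E^A^A) ⇒ (A^A^A)   [E ::= A]
(A^A^A) ⇒ ((E)^A^A)   [A ::= ( E )]
((E)^A^A) ⇒ ((E^A)^A^A)   [E ::= E ^ A]
((E^A)^A^A) ⇒ ((A^A)^A^A)   [E ::= A]
((A^A)^A^A) ⇒ ((a^A)^A^A)   [A ::= a]
((a^A)^A^A) ⇒ ((a^a)^A^A)   [A ::= a]
((a^a)^A^A) ⇒ ((a^a)^a^A)   [A ::= a]
((a^a)^a^A) ⇒ ((a^a)^a^a)   [A ::= a]

E ⇒ A ⇒ (E) ⇒ (E^A) ⇒ (E^A^A) ⇒ (A^A^A) ⇒ ((E)^A^A) ⇒ ((E^A)^A^A) ⇒ ((A^A)^A^A) ⇒ ((a^A)^A^A) ⇒ ((a^a)^A^A) ⇒ ((a^a)^a^A) ⇒ ((a^a)^a^a)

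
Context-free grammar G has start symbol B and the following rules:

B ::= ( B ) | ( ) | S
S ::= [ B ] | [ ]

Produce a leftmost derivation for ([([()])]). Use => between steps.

B => (B)   [B ::= ( B )]
(B) => (S)   [B ::= S]
(S) => ([B])   [S ::= [ B ]]
([B]) => ([(B)])   [B ::= ( B )]
([(B)]) => ([(S)])   [B ::= S]
([(S)]) => ([([B])])   [S ::= [ B ]]
([([B])]) => ([([()])])   [B ::= ( )]

B => (B) => (S) => ([B]) => ([(B)]) => ([(S)]) => ([([B])]) => ([([()])])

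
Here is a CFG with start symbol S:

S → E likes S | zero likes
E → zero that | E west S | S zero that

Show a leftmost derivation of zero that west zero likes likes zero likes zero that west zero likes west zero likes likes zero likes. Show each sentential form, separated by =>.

S => E likes S => E west S likes S => E west S west S likes S => S zero that west S west S likes S => E likes S zero that west S west S likes S => E west S likes S zero that west S west S likes S => zero that west S likes S zero that west S west S likes S => zero that west zero likes likes S zero that west S west S likes S => zero that west zero likes likes zero likes zero that west S west S likes S => zero that west zero likes likes zero likes zero that west zero likes west S likes S => zero that west zero likes likes zero likes zero that west zero likes west zero likes likes S => zero that west zero likes likes zero likes zero that west zero likes west zero likes likes zero likes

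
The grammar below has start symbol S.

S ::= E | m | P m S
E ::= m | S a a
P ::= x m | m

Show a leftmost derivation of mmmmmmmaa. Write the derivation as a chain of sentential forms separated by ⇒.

S ⇒ PmS   [S ::= P m S]
PmS ⇒ mmS   [P ::= m]
mmS ⇒ mmE   [S ::= E]
mmE ⇒ mmSaa   [E ::= S a a]
mmSaa ⇒ mmPmSaa   [S ::= P m S]
mmPmSaa ⇒ mmmmSaa   [P ::= m]
mmmmSaa ⇒ mmmmPmSaa   [S ::= P m S]
mmmmPmSaa ⇒ mmmmmmSaa   [P ::= m]
mmmmmmSaa ⇒ mmmmmmmaa   [S ::= m]

S⇒PmS⇒mmS⇒mmE⇒mmSaa⇒mmPmSaa⇒mmmmSaa⇒mmmmPmSaa⇒mmmmmmSaa⇒mmmmmmmaa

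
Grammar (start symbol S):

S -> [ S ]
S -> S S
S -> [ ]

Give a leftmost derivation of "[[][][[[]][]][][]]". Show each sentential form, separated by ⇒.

S ⇒ [S]   [S -> [ S ]]
[S] ⇒ [SS]   [S -> S S]
[SS] ⇒ [SSS]   [S -> S S]
[SSS] ⇒ [[]SS]   [S -> [ ]]
[[]SS] ⇒ [[]SSS]   [S -> S S]
[[]SSS] ⇒ [[][]SS]   [S -> [ ]]
[[][]SS] ⇒ [[][]SSS]   [S -> S S]
[[][]SSS] ⇒ [[][][S]SS]   [S -> [ S ]]
[[][][S]SS] ⇒ [[][][SS]SS]   [S -> S S]
[[][][SS]SS] ⇒ [[][][[S]S]SS]   [S -> [ S ]]
[[][][[S]S]SS] ⇒ [[][][[[]]S]SS]   [S -> [ ]]
[[][][[[]]S]SS] ⇒ [[][][[[]][]]SS]   [S -> [ ]]
[[][][[[]][]]SS] ⇒ [[][][[[]][]][]S]   [S -> [ ]]
[[][][[[]][]][]S] ⇒ [[][][[[]][]][][]]   [S -> [ ]]

S⇒[S]⇒[SS]⇒[SSS]⇒[[]SS]⇒[[]SSS]⇒[[][]SS]⇒[[][]SSS]⇒[[][][S]SS]⇒[[][][SS]SS]⇒[[][][[S]S]SS]⇒[[][][[[]]S]SS]⇒[[][][[[]][]]SS]⇒[[][][[[]][]][]S]⇒[[][][[[]][]][][]]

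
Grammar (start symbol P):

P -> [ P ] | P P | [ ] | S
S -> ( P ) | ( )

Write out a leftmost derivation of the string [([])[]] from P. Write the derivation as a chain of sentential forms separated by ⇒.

P ⇒ [P] ⇒ [PP] ⇒ [SP] ⇒ [(P)P] ⇒ [([])P] ⇒ [([])[]]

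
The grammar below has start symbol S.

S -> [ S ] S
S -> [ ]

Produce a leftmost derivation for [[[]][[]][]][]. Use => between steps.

S => [S]S   [S -> [ S ] S]
[S]S => [[S]S]S   [S -> [ S ] S]
[[S]S]S => [[[]]S]S   [S -> [ ]]
[[[]]S]S => [[[]][S]S]S   [S -> [ S ] S]
[[[]][S]S]S => [[[]][[]]S]S   [S -> [ ]]
[[[]][[]]S]S => [[[]][[]][]]S   [S -> [ ]]
[[[]][[]][]]S => [[[]][[]][]][]   [S -> [ ]]

S => [S]S => [[S]S]S => [[[]]S]S => [[[]][S]S]S => [[[]][[]]S]S => [[[]][[]][]]S => [[[]][[]][]][]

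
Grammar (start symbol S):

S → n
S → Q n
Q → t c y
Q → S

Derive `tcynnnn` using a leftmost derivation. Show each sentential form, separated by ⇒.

S ⇒ Qn   [S → Q n]
Qn ⇒ Sn   [Q → S]
Sn ⇒ Qnn   [S → Q n]
Qnn ⇒ Snn   [Q → S]
Snn ⇒ Qnnn   [S → Q n]
Qnnn ⇒ Snnn   [Q → S]
Snnn ⇒ Qnnnn   [S → Q n]
Qnnnn ⇒ tcynnnn   [Q → t c y]

S ⇒ Qn ⇒ Sn ⇒ Qnn ⇒ Snn ⇒ Qnnn ⇒ Snnn ⇒ Qnnnn ⇒ tcynnnn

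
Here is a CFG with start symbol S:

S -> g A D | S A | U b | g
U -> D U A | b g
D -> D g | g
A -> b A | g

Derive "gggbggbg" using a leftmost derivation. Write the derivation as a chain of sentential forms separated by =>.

S => SA   [S -> S A]
SA => UbA   [S -> U b]
UbA => DUAbA   [U -> D U A]
DUAbA => DgUAbA   [D -> D g]
DgUAbA => DggUAbA   [D -> D g]
DggUAbA => gggUAbA   [D -> g]
gggUAbA => gggbgAbA   [U -> b g]
gggbgAbA => gggbggbA   [A -> g]
gggbggbA => gggbggbg   [A -> g]

S => SA => UbA => DUAbA => DgUAbA => DggUAbA => gggUAbA => gggbgAbA => gggbggbA => gggbggbg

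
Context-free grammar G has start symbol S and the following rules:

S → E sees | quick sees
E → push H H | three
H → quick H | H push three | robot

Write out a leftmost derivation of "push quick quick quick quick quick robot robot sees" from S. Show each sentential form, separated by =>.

S => E sees   [S → E sees]
E sees => push H H sees   [E → push H H]
push H H sees => push quick H H sees   [H → quick H]
push quick H H sees => push quick quick H H sees   [H → quick H]
push quick quick H H sees => push quick quick quick H H sees   [H → quick H]
push quick quick quick H H sees => push quick quick quick quick H H sees   [H → quick H]
push quick quick quick quick H H sees => push quick quick quick quick quick H H sees   [H → quick H]
push quick quick quick quick quick H H sees => push quick quick quick quick quick robot H sees   [H → robot]
push quick quick quick quick quick robot H sees => push quick quick quick quick quick robot robot sees   [H → robot]

S => E sees => push H H sees => push quick H H sees => push quick quick H H sees => push quick quick quick H H sees => push quick quick quick quick H H sees => push quick quick quick quick quick H H sees => push quick quick quick quick quick robot H sees => push quick quick quick quick quick robot robot sees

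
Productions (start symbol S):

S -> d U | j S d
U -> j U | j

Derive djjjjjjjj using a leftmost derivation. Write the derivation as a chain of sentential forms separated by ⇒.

S ⇒ dU   [S -> d U]
dU ⇒ djU   [U -> j U]
djU ⇒ djjU   [U -> j U]
djjU ⇒ djjjU   [U -> j U]
djjjU ⇒ djjjjU   [U -> j U]
djjjjU ⇒ djjjjjU   [U -> j U]
djjjjjU ⇒ djjjjjjU   [U -> j U]
djjjjjjU ⇒ djjjjjjjU   [U -> j U]
djjjjjjjU ⇒ djjjjjjjj   [U -> j]

S ⇒ dU ⇒ djU ⇒ djjU ⇒ djjjU ⇒ djjjjU ⇒ djjjjjU ⇒ djjjjjjU ⇒ djjjjjjjU ⇒ djjjjjjjj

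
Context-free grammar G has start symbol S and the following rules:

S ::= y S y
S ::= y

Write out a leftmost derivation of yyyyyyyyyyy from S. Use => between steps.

S => ySy   [S ::= y S y]
ySy => yySyy   [S ::= y S y]
yySyy => yyySyyy   [S ::= y S y]
yyySyyy => yyyySyyyy   [S ::= y S y]
yyyySyyyy => yyyyySyyyyy   [S ::= y S y]
yyyyySyyyyy => yyyyyyyyyyy   [S ::= y]

S => ySy => yySyy => yyySyyy => yyyySyyyy => yyyyySyyyyy => yyyyyyyyyyy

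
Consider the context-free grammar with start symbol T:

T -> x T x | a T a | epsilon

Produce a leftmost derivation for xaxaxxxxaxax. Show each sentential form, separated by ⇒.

T ⇒ xTx ⇒ xaTax ⇒ xaxTxax ⇒ xaxaTaxax ⇒ xaxaxTxaxax ⇒ xaxaxxTxxaxax ⇒ xaxaxxxxaxax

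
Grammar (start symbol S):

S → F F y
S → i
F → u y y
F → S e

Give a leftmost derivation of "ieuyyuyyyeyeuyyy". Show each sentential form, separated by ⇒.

S ⇒ FFy   [S → F F y]
FFy ⇒ SeFy   [F → S e]
SeFy ⇒ FFyeFy   [S → F F y]
FFyeFy ⇒ SeFyeFy   [F → S e]
SeFyeFy ⇒ ieFyeFy   [S → i]
ieFyeFy ⇒ ieSeyeFy   [F → S e]
ieSeyeFy ⇒ ieFFyeyeFy   [S → F F y]
ieFFyeyeFy ⇒ ieuyyFyeyeFy   [F → u y y]
ieuyyFyeyeFy ⇒ ieuyyuyyyeyeFy   [F → u y y]
ieuyyuyyyeyeFy ⇒ ieuyyuyyyeyeuyyy   [F → u y y]

S ⇒ FFy ⇒ SeFy ⇒ FFyeFy ⇒ SeFyeFy ⇒ ieFyeFy ⇒ ieSeyeFy ⇒ ieFFyeyeFy ⇒ ieuyyFyeyeFy ⇒ ieuyyuyyyeyeFy ⇒ ieuyyuyyyeyeuyyy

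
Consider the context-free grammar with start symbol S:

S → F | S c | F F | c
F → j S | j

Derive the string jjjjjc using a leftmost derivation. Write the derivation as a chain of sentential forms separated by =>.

S => Sc => FFc => jFc => jjSc => jjFFc => jjjSFc => jjjFFc => jjjjFc => jjjjjc

S => Sc   [S → S c]
Sc => FFc   [S → F F]
FFc => jFc   [F → j]
jFc => jjSc   [F → j S]
jjSc => jjFFc   [S → F F]
jjFFc => jjjSFc   [F → j S]
jjjSFc => jjjFFc   [S → F]
jjjFFc => jjjjFc   [F → j]
jjjjFc => jjjjjc   [F → j]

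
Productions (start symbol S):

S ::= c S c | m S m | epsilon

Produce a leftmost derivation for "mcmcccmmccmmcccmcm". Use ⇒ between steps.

S ⇒ mSm   [S ::= m S m]
mSm ⇒ mcScm   [S ::= c S c]
mcScm ⇒ mcmSmcm   [S ::= m S m]
mcmSmcm ⇒ mcmcScmcm   [S ::= c S c]
mcmcScmcm ⇒ mcmccSccmcm   [S ::= c S c]
mcmccSccmcm ⇒ mcmcccScccmcm   [S ::= c S c]
mcmcccScccmcm ⇒ mcmcccmSmcccmcm   [S ::= m S m]
mcmcccmSmcccmcm ⇒ mcmcccmmSmmcccmcm   [S ::= m S m]
mcmcccmmSmmcccmcm ⇒ mcmcccmmcScmmcccmcm   [S ::= c S c]
mcmcccmmcScmmcccmcm ⇒ mcmcccmmccmmcccmcm   [S ::= epsilon]

S ⇒ mSm ⇒ mcScm ⇒ mcmSmcm ⇒ mcmcScmcm ⇒ mcmccSccmcm ⇒ mcmcccScccmcm ⇒ mcmcccmSmcccmcm ⇒ mcmcccmmSmmcccmcm ⇒ mcmcccmmcScmmcccmcm ⇒ mcmcccmmccmmcccmcm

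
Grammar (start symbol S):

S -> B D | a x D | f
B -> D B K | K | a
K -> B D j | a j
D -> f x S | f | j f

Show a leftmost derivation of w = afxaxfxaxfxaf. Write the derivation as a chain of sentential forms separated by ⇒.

S⇒BD⇒aD⇒afxS⇒afxaxD⇒afxaxfxS⇒afxaxfxaxD⇒afxaxfxaxfxS⇒afxaxfxaxfxBD⇒afxaxfxaxfxaD⇒afxaxfxaxfxaf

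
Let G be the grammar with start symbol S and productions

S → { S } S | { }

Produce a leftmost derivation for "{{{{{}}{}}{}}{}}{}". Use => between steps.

S => {S}S => {{S}S}S => {{{S}S}S}S => {{{{S}S}S}S}S => {{{{{}}S}S}S}S => {{{{{}}{}}S}S}S => {{{{{}}{}}{}}S}S => {{{{{}}{}}{}}{}}S => {{{{{}}{}}{}}{}}{}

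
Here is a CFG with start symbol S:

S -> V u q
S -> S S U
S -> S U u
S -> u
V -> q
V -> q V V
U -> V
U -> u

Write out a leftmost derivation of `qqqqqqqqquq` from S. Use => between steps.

S => Vuq   [S -> V u q]
Vuq => qVVuq   [V -> q V V]
qVVuq => qqVVVuq   [V -> q V V]
qqVVVuq => qqqVVVVuq   [V -> q V V]
qqqVVVVuq => qqqqVVVVVuq   [V -> q V V]
qqqqVVVVVuq => qqqqqVVVVuq   [V -> q]
qqqqqVVVVuq => qqqqqqVVVuq   [V -> q]
qqqqqqVVVuq => qqqqqqqVVuq   [V -> q]
qqqqqqqVVuq => qqqqqqqqVuq   [V -> q]
qqqqqqqqVuq => qqqqqqqqquq   [V -> q]

S => Vuq => qVVuq => qqVVVuq => qqqVVVVuq => qqqqVVVVVuq => qqqqqVVVVuq => qqqqqqVVVuq => qqqqqqqVVuq => qqqqqqqqVuq => qqqqqqqqquq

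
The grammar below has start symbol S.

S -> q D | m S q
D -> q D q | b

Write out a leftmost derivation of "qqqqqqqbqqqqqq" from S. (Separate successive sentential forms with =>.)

S=>qD=>qqDq=>qqqDqq=>qqqqDqqq=>qqqqqDqqqq=>qqqqqqDqqqqq=>qqqqqqqDqqqqqq=>qqqqqqqbqqqqqq

S => qD   [S -> q D]
qD => qqDq   [D -> q D q]
qqDq => qqqDqq   [D -> q D q]
qqqDqq => qqqqDqqq   [D -> q D q]
qqqqDqqq => qqqqqDqqqq   [D -> q D q]
qqqqqDqqqq => qqqqqqDqqqqq   [D -> q D q]
qqqqqqDqqqqq => qqqqqqqDqqqqqq   [D -> q D q]
qqqqqqqDqqqqqq => qqqqqqqbqqqqqq   [D -> b]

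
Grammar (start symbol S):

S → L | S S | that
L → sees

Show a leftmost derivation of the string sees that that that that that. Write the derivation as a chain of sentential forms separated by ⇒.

S ⇒ S S ⇒ S S S ⇒ S S S S ⇒ S S S S S ⇒ L S S S S ⇒ sees S S S S ⇒ sees S S S S S ⇒ sees that S S S S ⇒ sees that that S S S ⇒ sees that that that S S ⇒ sees that that that that S ⇒ sees that that that that that

S ⇒ S S   [S → S S]
S S ⇒ S S S   [S → S S]
S S S ⇒ S S S S   [S → S S]
S S S S ⇒ S S S S S   [S → S S]
S S S S S ⇒ L S S S S   [S → L]
L S S S S ⇒ sees S S S S   [L → sees]
sees S S S S ⇒ sees S S S S S   [S → S S]
sees S S S S S ⇒ sees that S S S S   [S → that]
sees that S S S S ⇒ sees that that S S S   [S → that]
sees that that S S S ⇒ sees that that that S S   [S → that]
sees that that that S S ⇒ sees that that that that S   [S → that]
sees that that that that S ⇒ sees that that that that that   [S → that]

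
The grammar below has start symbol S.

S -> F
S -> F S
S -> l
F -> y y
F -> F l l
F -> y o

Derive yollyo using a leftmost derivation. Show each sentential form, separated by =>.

S => FS   [S -> F S]
FS => FllS   [F -> F l l]
FllS => yollS   [F -> y o]
yollS => yollF   [S -> F]
yollF => yollyo   [F -> y o]

S=>FS=>FllS=>yollS=>yollF=>yollyo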